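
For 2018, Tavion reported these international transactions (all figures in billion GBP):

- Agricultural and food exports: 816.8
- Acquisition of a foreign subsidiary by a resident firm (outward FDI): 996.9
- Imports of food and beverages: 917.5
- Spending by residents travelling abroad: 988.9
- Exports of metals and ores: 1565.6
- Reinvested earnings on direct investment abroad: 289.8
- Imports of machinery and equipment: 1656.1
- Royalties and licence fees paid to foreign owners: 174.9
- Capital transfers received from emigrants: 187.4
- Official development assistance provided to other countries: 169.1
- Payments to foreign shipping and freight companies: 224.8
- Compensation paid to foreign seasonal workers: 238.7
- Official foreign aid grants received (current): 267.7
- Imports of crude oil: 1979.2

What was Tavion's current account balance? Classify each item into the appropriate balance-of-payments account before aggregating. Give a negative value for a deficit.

-3409.3

Goods: 1565.6 - 1656.1 - 917.5 + 816.8 - 1979.2 = -2170.4
Services: -988.9 - 174.9 - 224.8 = -1388.6
Primary income: 289.8 - 238.7 = 51.1
Secondary income: -169.1 + 267.7 = 98.6
Current account = (-2170.4) + (-1388.6) + 51.1 + 98.6 = -3409.3
(Excluded from the current account — financial account: acquisition of a foreign subsidiary by a resident firm (outward FDI) 996.9; capital account: capital transfers received from emigrants 187.4.)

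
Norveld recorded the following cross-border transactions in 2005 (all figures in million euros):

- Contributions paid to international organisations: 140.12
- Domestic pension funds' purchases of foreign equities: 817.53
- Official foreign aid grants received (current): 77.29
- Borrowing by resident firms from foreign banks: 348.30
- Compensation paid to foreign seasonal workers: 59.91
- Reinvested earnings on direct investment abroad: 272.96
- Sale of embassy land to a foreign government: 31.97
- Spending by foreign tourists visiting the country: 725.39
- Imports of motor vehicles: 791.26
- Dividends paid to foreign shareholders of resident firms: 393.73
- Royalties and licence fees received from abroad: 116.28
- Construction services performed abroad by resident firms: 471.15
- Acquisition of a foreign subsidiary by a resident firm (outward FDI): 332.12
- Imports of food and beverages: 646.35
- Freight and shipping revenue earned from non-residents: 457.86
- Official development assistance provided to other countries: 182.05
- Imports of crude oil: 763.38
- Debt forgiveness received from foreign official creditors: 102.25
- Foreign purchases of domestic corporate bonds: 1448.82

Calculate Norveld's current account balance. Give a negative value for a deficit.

-855.87

Goods: -763.38 - 646.35 - 791.26 = -2200.99
Services: 725.39 + 116.28 + 471.15 + 457.86 = 1770.68
Primary income: 272.96 - 393.73 - 59.91 = -180.68
Secondary income: -182.05 + 77.29 - 140.12 = -244.88
Current account = (-2200.99) + 1770.68 + (-180.68) + (-244.88) = -855.87
(Excluded from the current account — financial account: domestic pension funds' purchases of foreign equities 817.53, borrowing by resident firms from foreign banks 348.30, acquisition of a foreign subsidiary by a resident firm (outward FDI) 332.12, foreign purchases of domestic corporate bonds 1448.82; capital account: sale of embassy land to a foreign government 31.97, debt forgiveness received from foreign official creditors 102.25.)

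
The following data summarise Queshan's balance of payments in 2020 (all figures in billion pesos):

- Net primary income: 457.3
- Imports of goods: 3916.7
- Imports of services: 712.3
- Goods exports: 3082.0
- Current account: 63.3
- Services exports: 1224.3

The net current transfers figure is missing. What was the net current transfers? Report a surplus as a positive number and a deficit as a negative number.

-71.3

Current account = goods balance + services balance + net primary income + net secondary income
Sum of the known components = 134.6
Net current transfers = CA - (known components) = 63.3 - 134.6 = -71.3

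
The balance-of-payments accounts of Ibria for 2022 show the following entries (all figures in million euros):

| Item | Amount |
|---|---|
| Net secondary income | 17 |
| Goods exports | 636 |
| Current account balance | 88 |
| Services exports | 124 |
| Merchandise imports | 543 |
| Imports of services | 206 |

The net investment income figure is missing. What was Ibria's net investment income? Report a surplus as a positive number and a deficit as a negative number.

60

Current account = goods balance + services balance + net primary income + net secondary income
Sum of the known components = 28
Net investment income = CA - (known components) = 88 - 28 = 60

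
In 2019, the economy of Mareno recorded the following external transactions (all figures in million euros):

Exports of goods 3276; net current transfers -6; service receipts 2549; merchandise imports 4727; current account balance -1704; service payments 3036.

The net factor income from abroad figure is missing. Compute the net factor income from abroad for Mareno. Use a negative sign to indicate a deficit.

Current account = goods balance + services balance + net primary income + net secondary income
Sum of the known components = -1944
Net factor income from abroad = CA - (known components) = -1704 - (-1944) = 240

240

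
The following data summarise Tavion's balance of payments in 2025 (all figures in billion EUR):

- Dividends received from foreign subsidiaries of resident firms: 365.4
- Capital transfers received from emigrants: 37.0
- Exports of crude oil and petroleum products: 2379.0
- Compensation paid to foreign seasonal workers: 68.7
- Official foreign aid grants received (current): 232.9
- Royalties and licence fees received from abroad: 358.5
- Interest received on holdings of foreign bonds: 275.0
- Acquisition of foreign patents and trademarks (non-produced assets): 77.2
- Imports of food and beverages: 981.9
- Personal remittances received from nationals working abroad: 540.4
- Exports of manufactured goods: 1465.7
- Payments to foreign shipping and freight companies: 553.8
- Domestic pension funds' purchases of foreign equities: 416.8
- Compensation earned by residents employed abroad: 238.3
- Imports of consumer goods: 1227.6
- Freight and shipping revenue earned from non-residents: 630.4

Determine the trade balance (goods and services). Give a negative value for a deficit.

2070.3

Goods: -1227.6 + 2379.0 + 1465.7 - 981.9 = 1635.2
Services: 358.5 - 553.8 + 630.4 = 435.1
Trade balance = 1635.2 + 435.1 = 2070.3
(Excluded from the trade balance — primary income: dividends received from foreign subsidiaries of resident firms 365.4, compensation paid to foreign seasonal workers 68.7, interest received on holdings of foreign bonds 275.0, compensation earned by residents employed abroad 238.3; capital account: capital transfers received from emigrants 37.0, acquisition of foreign patents and trademarks (non-produced assets) 77.2; secondary income: official foreign aid grants received (current) 232.9, personal remittances received from nationals working abroad 540.4; financial account: domestic pension funds' purchases of foreign equities 416.8.)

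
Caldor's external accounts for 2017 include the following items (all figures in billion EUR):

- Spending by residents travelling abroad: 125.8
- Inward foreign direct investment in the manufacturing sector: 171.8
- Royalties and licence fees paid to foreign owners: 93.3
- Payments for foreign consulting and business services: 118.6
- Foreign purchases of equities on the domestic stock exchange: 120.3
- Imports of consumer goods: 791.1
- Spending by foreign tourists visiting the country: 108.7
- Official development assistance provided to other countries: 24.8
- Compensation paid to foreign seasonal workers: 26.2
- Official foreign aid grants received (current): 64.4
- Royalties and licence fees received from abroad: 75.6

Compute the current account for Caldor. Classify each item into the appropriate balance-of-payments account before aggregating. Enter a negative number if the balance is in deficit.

Goods: -791.1
Services: -118.6 + 108.7 + 75.6 - 93.3 - 125.8 = -153.4
Primary income: -26.2
Secondary income: 64.4 - 24.8 = 39.6
Current account = (-791.1) + (-153.4) + (-26.2) + 39.6 = -931.1
(Excluded from the current account — financial account: inward foreign direct investment in the manufacturing sector 171.8, foreign purchases of equities on the domestic stock exchange 120.3.)

-931.1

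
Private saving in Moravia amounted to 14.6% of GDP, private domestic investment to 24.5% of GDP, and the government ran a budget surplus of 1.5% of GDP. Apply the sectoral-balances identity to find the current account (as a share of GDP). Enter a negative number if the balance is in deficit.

-8.4

By the sectoral-balances identity, CA = (S_private - I) + (T - G).
Private balance = 14.6 - 24.5 = -9.9
Government balance (T - G) = 1.5
CA = -9.9 + 1.5 = -8.4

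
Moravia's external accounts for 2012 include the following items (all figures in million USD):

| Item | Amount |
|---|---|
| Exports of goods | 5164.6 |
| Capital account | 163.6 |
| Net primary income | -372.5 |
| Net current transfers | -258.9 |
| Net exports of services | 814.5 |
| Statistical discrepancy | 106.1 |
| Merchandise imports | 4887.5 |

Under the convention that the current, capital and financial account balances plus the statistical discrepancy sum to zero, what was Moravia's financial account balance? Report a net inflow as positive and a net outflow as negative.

Goods balance = 5164.6 - 4887.5 = 277.1
Services balance = 814.5
Trade balance (goods + services) = 277.1 + 814.5 = 1091.6
Net primary income = -372.5
Net secondary income = -258.9
Current account = 1091.6 + (-372.5) + (-258.9) = 460.2
Financial account = -(460.2 + 163.6 + 106.1) = -729.9

-729.9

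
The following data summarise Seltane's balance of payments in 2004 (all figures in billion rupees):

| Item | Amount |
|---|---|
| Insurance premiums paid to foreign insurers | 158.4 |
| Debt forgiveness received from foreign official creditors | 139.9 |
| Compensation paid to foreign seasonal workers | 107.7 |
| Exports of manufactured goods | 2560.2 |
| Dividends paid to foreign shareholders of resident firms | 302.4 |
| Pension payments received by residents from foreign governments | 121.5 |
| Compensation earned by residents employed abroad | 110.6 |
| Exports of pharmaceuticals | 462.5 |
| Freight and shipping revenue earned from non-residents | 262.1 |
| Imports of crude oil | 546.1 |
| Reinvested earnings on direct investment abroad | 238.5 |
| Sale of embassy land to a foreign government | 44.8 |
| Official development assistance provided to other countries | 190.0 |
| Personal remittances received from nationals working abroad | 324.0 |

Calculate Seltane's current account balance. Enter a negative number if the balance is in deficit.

2774.8

Goods: -546.1 + 462.5 + 2560.2 = 2476.6
Services: -158.4 + 262.1 = 103.7
Primary income: 238.5 + 110.6 - 107.7 - 302.4 = -61.0
Secondary income: 121.5 - 190.0 + 324.0 = 255.5
Current account = 2476.6 + 103.7 + (-61.0) + 255.5 = 2774.8
(Excluded from the current account — capital account: debt forgiveness received from foreign official creditors 139.9, sale of embassy land to a foreign government 44.8.)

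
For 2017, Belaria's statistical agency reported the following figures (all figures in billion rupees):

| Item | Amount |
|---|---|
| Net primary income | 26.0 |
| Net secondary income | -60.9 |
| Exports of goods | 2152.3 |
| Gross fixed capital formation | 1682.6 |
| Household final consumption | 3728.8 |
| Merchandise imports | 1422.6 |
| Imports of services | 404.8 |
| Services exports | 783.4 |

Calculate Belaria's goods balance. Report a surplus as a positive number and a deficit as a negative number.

Goods balance = 2152.3 - 1422.6 = 729.7

729.7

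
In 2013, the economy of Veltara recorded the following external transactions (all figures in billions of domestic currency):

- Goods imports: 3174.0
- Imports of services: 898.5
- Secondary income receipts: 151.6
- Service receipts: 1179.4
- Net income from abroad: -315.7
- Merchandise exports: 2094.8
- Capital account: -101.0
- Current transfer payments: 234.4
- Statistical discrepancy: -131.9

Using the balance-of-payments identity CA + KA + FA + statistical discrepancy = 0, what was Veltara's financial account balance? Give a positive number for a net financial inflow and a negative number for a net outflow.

Goods balance = 2094.8 - 3174.0 = -1079.2
Services balance = 1179.4 - 898.5 = 280.9
Trade balance (goods + services) = -1079.2 + 280.9 = -798.3
Net primary income = -315.7
Net secondary income = 151.6 - 234.4 = -82.8
Current account = -798.3 + (-315.7) + (-82.8) = -1196.8
Financial account = -(-1196.8 + (-101.0) + (-131.9)) = 1429.7

1429.7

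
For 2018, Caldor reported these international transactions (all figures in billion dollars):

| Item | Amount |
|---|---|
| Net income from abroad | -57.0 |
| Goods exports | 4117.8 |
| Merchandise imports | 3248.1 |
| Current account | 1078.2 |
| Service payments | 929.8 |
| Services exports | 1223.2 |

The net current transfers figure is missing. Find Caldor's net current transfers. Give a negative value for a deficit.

Current account = goods balance + services balance + net primary income + net secondary income
Sum of the known components = 1106.1
Net current transfers = CA - (known components) = 1078.2 - 1106.1 = -27.9

-27.9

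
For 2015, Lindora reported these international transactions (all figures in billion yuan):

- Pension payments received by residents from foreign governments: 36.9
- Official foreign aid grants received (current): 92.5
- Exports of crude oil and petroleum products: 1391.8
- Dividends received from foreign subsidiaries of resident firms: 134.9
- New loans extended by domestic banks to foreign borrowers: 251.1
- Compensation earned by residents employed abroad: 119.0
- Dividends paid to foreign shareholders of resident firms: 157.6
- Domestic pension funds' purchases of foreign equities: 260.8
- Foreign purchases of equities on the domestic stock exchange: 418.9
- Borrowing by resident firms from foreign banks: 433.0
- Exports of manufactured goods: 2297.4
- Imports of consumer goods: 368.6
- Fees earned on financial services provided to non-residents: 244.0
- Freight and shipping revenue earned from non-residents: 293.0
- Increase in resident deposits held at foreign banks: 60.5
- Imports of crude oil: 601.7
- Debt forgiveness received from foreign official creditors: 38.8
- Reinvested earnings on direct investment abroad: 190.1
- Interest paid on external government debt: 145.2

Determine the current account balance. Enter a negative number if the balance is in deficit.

3526.5

Goods: 2297.4 - 368.6 + 1391.8 - 601.7 = 2718.9
Services: 293.0 + 244.0 = 537.0
Primary income: 134.9 + 119.0 + 190.1 - 145.2 - 157.6 = 141.2
Secondary income: 92.5 + 36.9 = 129.4
Current account = 2718.9 + 537.0 + 141.2 + 129.4 = 3526.5
(Excluded from the current account — financial account: new loans extended by domestic banks to foreign borrowers 251.1, domestic pension funds' purchases of foreign equities 260.8, foreign purchases of equities on the domestic stock exchange 418.9, borrowing by resident firms from foreign banks 433.0, increase in resident deposits held at foreign banks 60.5; capital account: debt forgiveness received from foreign official creditors 38.8.)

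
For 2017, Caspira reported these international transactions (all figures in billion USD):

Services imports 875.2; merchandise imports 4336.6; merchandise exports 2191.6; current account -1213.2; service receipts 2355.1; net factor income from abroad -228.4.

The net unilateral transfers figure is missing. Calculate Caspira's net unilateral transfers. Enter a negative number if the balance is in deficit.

-319.7

Current account = goods balance + services balance + net primary income + net secondary income
Sum of the known components = -893.5
Net unilateral transfers = CA - (known components) = -1213.2 - (-893.5) = -319.7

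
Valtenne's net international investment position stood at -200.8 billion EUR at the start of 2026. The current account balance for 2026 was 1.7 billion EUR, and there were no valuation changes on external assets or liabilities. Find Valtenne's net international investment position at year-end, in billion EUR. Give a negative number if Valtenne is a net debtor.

-199.1

With no valuation effects, change in NIIP = current account = 1.7
End-of-year NIIP = -200.8 + 1.7 = -199.1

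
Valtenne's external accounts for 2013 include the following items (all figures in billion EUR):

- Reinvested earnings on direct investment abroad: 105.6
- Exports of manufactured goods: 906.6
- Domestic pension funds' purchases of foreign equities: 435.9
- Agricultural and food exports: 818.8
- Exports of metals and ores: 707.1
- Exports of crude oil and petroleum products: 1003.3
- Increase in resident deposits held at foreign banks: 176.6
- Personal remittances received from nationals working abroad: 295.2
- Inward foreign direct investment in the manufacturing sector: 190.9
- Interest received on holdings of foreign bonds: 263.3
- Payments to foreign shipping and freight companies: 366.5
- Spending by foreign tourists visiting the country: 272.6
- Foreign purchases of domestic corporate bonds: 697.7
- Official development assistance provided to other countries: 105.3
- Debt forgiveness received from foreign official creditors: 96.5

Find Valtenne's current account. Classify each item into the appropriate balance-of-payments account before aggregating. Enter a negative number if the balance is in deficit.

3900.7

Goods: 906.6 + 818.8 + 1003.3 + 707.1 = 3435.8
Services: -366.5 + 272.6 = -93.9
Primary income: 105.6 + 263.3 = 368.9
Secondary income: 295.2 - 105.3 = 189.9
Current account = 3435.8 + (-93.9) + 368.9 + 189.9 = 3900.7
(Excluded from the current account — financial account: domestic pension funds' purchases of foreign equities 435.9, increase in resident deposits held at foreign banks 176.6, inward foreign direct investment in the manufacturing sector 190.9, foreign purchases of domestic corporate bonds 697.7; capital account: debt forgiveness received from foreign official creditors 96.5.)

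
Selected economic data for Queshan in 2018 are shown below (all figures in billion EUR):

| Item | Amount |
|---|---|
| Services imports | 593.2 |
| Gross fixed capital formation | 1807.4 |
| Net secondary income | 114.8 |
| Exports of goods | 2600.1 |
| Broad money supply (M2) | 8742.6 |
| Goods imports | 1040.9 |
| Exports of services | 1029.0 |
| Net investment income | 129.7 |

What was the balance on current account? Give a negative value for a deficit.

Goods balance = 2600.1 - 1040.9 = 1559.2
Services balance = 1029.0 - 593.2 = 435.8
Trade balance (goods + services) = 1559.2 + 435.8 = 1995.0
Net primary income = 129.7
Net secondary income = 114.8
Current account = 1995.0 + 129.7 + 114.8 = 2239.5

2239.5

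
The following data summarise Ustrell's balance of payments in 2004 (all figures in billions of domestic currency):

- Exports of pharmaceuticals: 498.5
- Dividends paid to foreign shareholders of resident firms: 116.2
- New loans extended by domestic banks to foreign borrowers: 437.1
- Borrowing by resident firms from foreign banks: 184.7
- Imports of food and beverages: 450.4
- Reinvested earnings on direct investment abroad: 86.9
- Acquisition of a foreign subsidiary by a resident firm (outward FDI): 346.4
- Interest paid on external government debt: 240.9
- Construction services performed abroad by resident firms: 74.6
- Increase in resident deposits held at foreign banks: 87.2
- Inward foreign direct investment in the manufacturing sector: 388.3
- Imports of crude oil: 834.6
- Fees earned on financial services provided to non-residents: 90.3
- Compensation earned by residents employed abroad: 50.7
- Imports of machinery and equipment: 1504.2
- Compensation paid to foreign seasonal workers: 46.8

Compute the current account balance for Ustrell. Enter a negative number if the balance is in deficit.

Goods: 498.5 - 834.6 - 1504.2 - 450.4 = -2290.7
Services: 74.6 + 90.3 = 164.9
Primary income: -116.2 + 50.7 + 86.9 - 46.8 - 240.9 = -266.3
Current account = (-2290.7) + 164.9 + (-266.3) = -2392.1
(Excluded from the current account — financial account: new loans extended by domestic banks to foreign borrowers 437.1, borrowing by resident firms from foreign banks 184.7, acquisition of a foreign subsidiary by a resident firm (outward FDI) 346.4, increase in resident deposits held at foreign banks 87.2, inward foreign direct investment in the manufacturing sector 388.3.)

-2392.1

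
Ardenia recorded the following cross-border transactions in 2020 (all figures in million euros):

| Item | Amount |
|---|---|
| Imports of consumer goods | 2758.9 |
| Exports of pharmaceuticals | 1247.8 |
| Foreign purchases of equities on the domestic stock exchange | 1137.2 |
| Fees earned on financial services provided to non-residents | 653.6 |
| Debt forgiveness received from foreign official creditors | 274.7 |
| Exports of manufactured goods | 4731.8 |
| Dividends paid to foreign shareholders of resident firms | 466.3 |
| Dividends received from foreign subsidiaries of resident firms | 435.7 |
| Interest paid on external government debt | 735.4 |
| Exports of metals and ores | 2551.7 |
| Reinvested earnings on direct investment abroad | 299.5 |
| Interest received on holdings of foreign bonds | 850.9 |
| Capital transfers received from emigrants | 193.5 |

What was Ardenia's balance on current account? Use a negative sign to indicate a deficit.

6810.4

Goods: 2551.7 - 2758.9 + 4731.8 + 1247.8 = 5772.4
Services: 653.6
Primary income: 850.9 - 466.3 - 735.4 + 299.5 + 435.7 = 384.4
Current account = 5772.4 + 653.6 + 384.4 = 6810.4
(Excluded from the current account — financial account: foreign purchases of equities on the domestic stock exchange 1137.2; capital account: debt forgiveness received from foreign official creditors 274.7, capital transfers received from emigrants 193.5.)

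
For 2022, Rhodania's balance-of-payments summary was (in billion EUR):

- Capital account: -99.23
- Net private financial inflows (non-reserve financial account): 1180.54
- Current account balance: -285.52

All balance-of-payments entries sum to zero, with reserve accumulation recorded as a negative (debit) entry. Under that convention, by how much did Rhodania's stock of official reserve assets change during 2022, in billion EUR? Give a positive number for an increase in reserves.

795.79

Official reserve transactions balance = -((-285.52) + (-99.23) + 1180.54) = -795.79
An accumulation of reserves is recorded as a debit (negative entry), so the change in the stock of reserves is the negative of that balance.
Change in official reserves = -(-795.79) = 795.79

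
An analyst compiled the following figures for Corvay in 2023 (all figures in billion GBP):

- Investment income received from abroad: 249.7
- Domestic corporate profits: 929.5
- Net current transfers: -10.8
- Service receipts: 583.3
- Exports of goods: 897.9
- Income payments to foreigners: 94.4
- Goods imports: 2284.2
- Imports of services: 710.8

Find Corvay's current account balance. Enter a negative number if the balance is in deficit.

-1369.3

Goods balance = 897.9 - 2284.2 = -1386.3
Services balance = 583.3 - 710.8 = -127.5
Trade balance (goods + services) = -1386.3 + (-127.5) = -1513.8
Net primary income = 249.7 - 94.4 = 155.3
Net secondary income = -10.8
Current account = -1513.8 + 155.3 + (-10.8) = -1369.3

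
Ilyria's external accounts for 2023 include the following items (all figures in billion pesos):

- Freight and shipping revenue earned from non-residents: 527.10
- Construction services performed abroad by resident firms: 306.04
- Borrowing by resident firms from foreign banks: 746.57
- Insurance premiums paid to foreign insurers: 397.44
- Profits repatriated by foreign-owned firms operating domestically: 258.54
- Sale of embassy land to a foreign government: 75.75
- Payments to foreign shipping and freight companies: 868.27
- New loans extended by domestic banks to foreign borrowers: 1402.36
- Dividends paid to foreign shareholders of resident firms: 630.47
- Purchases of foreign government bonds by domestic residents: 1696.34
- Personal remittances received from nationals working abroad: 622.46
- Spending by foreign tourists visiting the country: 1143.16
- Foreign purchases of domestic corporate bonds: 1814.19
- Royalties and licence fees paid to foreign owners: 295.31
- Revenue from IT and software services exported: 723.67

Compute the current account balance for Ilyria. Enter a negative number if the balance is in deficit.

872.40

Services: 306.04 + 723.67 + 527.10 - 397.44 - 295.31 - 868.27 + 1143.16 = 1138.95
Primary income: -630.47 - 258.54 = -889.01
Secondary income: 622.46
Current account = 1138.95 + (-889.01) + 622.46 = 872.40
(Excluded from the current account — financial account: borrowing by resident firms from foreign banks 746.57, new loans extended by domestic banks to foreign borrowers 1402.36, purchases of foreign government bonds by domestic residents 1696.34, foreign purchases of domestic corporate bonds 1814.19; capital account: sale of embassy land to a foreign government 75.75.)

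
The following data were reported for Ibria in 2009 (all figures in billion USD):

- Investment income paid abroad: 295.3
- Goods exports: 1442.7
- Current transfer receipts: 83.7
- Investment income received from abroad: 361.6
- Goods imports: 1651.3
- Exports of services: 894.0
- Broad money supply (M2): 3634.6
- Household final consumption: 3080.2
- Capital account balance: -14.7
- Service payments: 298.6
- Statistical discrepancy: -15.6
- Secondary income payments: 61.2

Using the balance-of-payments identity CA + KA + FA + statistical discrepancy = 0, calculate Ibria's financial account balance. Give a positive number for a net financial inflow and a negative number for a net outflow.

Goods balance = 1442.7 - 1651.3 = -208.6
Services balance = 894.0 - 298.6 = 595.4
Trade balance (goods + services) = -208.6 + 595.4 = 386.8
Net primary income = 361.6 - 295.3 = 66.3
Net secondary income = 83.7 - 61.2 = 22.5
Current account = 386.8 + 66.3 + 22.5 = 475.6
Financial account = -(475.6 + (-14.7) + (-15.6)) = -445.3

-445.3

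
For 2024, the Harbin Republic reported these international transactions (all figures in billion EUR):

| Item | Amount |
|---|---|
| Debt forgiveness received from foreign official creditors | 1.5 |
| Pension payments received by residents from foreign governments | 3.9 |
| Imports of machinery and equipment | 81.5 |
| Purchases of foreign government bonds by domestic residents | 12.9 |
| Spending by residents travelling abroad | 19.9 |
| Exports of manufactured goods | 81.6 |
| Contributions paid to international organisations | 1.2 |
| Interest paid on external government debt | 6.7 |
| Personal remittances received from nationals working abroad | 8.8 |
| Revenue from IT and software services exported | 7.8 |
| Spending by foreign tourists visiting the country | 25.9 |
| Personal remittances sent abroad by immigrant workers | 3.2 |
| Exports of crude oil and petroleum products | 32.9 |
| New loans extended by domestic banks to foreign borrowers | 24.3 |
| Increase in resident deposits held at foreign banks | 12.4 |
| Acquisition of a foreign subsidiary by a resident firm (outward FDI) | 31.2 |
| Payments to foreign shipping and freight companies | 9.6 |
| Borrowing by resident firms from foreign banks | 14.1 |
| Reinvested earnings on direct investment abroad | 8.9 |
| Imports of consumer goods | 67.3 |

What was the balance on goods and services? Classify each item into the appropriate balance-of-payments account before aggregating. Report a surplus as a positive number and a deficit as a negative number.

-30.1

Goods: -81.5 - 67.3 + 81.6 + 32.9 = -34.3
Services: 7.8 - 9.6 + 25.9 - 19.9 = 4.2
Trade balance = -34.3 + 4.2 = -30.1
(Excluded from the trade balance — capital account: debt forgiveness received from foreign official creditors 1.5; secondary income: pension payments received by residents from foreign governments 3.9, contributions paid to international organisations 1.2, personal remittances received from nationals working abroad 8.8, personal remittances sent abroad by immigrant workers 3.2; financial account: purchases of foreign government bonds by domestic residents 12.9, new loans extended by domestic banks to foreign borrowers 24.3, increase in resident deposits held at foreign banks 12.4, acquisition of a foreign subsidiary by a resident firm (outward FDI) 31.2, borrowing by resident firms from foreign banks 14.1; primary income: interest paid on external government debt 6.7, reinvested earnings on direct investment abroad 8.9.)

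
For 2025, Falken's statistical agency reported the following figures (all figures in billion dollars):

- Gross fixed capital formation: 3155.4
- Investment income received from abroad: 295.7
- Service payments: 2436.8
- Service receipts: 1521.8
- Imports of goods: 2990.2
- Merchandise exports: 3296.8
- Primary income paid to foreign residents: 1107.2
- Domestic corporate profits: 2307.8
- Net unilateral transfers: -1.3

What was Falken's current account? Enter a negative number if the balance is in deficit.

-1421.2

Goods balance = 3296.8 - 2990.2 = 306.6
Services balance = 1521.8 - 2436.8 = -915.0
Trade balance (goods + services) = 306.6 + (-915.0) = -608.4
Net primary income = 295.7 - 1107.2 = -811.5
Net secondary income = -1.3
Current account = -608.4 + (-811.5) + (-1.3) = -1421.2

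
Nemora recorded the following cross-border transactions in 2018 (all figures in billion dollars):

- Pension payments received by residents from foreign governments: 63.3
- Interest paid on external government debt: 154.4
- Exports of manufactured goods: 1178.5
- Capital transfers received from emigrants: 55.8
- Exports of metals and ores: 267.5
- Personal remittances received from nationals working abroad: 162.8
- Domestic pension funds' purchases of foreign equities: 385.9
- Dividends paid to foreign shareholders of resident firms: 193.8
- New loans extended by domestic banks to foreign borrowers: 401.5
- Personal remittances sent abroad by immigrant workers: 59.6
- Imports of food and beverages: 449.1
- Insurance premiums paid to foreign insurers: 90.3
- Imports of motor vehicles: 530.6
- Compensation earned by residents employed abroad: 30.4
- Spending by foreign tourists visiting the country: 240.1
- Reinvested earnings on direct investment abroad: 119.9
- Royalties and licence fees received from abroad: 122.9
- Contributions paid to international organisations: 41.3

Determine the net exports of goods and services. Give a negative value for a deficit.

Goods: 1178.5 - 530.6 - 449.1 + 267.5 = 466.3
Services: -90.3 + 240.1 + 122.9 = 272.7
Trade balance = 466.3 + 272.7 = 739.0
(Excluded from the trade balance — secondary income: pension payments received by residents from foreign governments 63.3, personal remittances received from nationals working abroad 162.8, personal remittances sent abroad by immigrant workers 59.6, contributions paid to international organisations 41.3; primary income: interest paid on external government debt 154.4, dividends paid to foreign shareholders of resident firms 193.8, compensation earned by residents employed abroad 30.4, reinvested earnings on direct investment abroad 119.9; capital account: capital transfers received from emigrants 55.8; financial account: domestic pension funds' purchases of foreign equities 385.9, new loans extended by domestic banks to foreign borrowers 401.5.)

739.0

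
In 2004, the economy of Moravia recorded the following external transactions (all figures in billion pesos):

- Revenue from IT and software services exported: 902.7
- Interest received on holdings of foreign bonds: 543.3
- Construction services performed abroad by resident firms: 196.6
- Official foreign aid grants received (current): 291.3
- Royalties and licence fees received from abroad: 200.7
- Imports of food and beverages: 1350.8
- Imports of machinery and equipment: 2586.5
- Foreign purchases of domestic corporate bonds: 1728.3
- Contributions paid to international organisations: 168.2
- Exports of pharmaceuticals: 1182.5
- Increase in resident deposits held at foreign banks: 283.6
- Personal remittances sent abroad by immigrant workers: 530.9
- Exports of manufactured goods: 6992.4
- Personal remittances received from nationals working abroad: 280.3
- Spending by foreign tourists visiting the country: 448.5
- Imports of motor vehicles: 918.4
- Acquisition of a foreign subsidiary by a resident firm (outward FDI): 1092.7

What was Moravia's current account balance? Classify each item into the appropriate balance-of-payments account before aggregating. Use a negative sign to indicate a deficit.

5483.5

Goods: 6992.4 - 1350.8 - 2586.5 + 1182.5 - 918.4 = 3319.2
Services: 196.6 + 902.7 + 200.7 + 448.5 = 1748.5
Primary income: 543.3
Secondary income: 280.3 - 168.2 + 291.3 - 530.9 = -127.5
Current account = 3319.2 + 1748.5 + 543.3 + (-127.5) = 5483.5
(Excluded from the current account — financial account: foreign purchases of domestic corporate bonds 1728.3, increase in resident deposits held at foreign banks 283.6, acquisition of a foreign subsidiary by a resident firm (outward FDI) 1092.7.)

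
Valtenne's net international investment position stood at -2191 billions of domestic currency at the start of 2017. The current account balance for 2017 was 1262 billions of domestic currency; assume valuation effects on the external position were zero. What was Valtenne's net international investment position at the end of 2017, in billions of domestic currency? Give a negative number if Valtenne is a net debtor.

-929

With no valuation effects, change in NIIP = current account = 1262
End-of-year NIIP = -2191 + 1262 = -929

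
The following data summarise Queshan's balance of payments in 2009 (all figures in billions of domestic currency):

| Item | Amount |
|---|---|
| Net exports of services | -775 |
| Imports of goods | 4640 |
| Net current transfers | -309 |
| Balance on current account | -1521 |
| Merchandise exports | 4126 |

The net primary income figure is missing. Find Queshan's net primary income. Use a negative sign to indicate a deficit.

Current account = goods balance + services balance + net primary income + net secondary income
Sum of the known components = -1598
Net primary income = CA - (known components) = -1521 - (-1598) = 77

77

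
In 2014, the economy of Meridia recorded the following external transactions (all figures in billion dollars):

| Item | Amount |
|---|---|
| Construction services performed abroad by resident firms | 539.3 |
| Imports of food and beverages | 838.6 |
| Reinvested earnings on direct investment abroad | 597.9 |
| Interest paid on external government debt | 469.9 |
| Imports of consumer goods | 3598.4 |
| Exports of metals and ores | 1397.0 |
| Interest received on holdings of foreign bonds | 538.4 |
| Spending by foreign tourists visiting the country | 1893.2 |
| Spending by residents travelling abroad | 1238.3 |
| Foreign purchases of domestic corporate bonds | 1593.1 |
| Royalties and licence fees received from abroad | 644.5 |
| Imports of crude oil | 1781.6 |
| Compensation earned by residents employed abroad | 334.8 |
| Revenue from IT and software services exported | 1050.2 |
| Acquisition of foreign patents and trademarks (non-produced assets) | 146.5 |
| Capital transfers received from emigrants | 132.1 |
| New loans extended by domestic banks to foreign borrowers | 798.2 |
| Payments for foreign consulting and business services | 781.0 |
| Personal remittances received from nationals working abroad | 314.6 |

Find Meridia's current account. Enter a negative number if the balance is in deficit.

-1397.9

Goods: -1781.6 + 1397.0 - 838.6 - 3598.4 = -4821.6
Services: 1050.2 + 539.3 - 1238.3 - 781.0 + 644.5 + 1893.2 = 2107.9
Primary income: 538.4 + 597.9 - 469.9 + 334.8 = 1001.2
Secondary income: 314.6
Current account = (-4821.6) + 2107.9 + 1001.2 + 314.6 = -1397.9
(Excluded from the current account — financial account: foreign purchases of domestic corporate bonds 1593.1, new loans extended by domestic banks to foreign borrowers 798.2; capital account: acquisition of foreign patents and trademarks (non-produced assets) 146.5, capital transfers received from emigrants 132.1.)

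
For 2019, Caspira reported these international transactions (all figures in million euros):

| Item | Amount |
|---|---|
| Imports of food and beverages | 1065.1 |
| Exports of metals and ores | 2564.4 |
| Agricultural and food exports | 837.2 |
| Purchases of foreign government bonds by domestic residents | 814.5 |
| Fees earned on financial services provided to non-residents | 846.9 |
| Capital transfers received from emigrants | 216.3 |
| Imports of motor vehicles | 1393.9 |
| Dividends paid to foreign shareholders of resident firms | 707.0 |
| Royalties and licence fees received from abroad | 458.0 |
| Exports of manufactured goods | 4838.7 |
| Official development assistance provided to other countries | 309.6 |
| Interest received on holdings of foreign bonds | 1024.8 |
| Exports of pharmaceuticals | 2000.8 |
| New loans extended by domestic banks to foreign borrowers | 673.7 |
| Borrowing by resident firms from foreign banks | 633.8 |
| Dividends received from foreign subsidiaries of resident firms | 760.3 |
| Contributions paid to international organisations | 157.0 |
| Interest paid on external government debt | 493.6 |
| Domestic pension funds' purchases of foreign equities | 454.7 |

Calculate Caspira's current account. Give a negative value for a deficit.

Goods: 4838.7 - 1393.9 - 1065.1 + 2000.8 + 2564.4 + 837.2 = 7782.1
Services: 846.9 + 458.0 = 1304.9
Primary income: 760.3 - 493.6 + 1024.8 - 707.0 = 584.5
Secondary income: -157.0 - 309.6 = -466.6
Current account = 7782.1 + 1304.9 + 584.5 + (-466.6) = 9204.9
(Excluded from the current account — financial account: purchases of foreign government bonds by domestic residents 814.5, new loans extended by domestic banks to foreign borrowers 673.7, borrowing by resident firms from foreign banks 633.8, domestic pension funds' purchases of foreign equities 454.7; capital account: capital transfers received from emigrants 216.3.)

9204.9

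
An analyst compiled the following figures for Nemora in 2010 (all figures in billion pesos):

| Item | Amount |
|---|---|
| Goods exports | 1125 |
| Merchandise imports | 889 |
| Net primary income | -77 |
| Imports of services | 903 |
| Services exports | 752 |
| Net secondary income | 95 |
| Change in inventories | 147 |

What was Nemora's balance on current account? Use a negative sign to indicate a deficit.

103

Goods balance = 1125 - 889 = 236
Services balance = 752 - 903 = -151
Trade balance (goods + services) = 236 + (-151) = 85
Net primary income = -77
Net secondary income = 95
Current account = 85 + (-77) + 95 = 103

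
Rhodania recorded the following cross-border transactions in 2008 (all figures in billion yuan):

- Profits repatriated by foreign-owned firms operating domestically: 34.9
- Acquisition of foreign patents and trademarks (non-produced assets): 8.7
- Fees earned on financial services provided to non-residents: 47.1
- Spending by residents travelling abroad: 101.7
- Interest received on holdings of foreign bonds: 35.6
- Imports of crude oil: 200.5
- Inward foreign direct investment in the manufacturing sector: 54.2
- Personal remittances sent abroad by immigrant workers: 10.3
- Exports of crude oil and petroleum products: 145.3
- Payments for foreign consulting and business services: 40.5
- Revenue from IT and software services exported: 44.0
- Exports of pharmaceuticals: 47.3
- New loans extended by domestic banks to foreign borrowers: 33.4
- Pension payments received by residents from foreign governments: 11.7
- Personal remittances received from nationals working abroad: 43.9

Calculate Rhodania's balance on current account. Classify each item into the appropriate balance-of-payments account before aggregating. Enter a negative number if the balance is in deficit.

-13.0

Goods: -200.5 + 47.3 + 145.3 = -7.9
Services: -101.7 + 47.1 - 40.5 + 44.0 = -51.1
Primary income: 35.6 - 34.9 = 0.7
Secondary income: 43.9 - 10.3 + 11.7 = 45.3
Current account = (-7.9) + (-51.1) + 0.7 + 45.3 = -13.0
(Excluded from the current account — capital account: acquisition of foreign patents and trademarks (non-produced assets) 8.7; financial account: inward foreign direct investment in the manufacturing sector 54.2, new loans extended by domestic banks to foreign borrowers 33.4.)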